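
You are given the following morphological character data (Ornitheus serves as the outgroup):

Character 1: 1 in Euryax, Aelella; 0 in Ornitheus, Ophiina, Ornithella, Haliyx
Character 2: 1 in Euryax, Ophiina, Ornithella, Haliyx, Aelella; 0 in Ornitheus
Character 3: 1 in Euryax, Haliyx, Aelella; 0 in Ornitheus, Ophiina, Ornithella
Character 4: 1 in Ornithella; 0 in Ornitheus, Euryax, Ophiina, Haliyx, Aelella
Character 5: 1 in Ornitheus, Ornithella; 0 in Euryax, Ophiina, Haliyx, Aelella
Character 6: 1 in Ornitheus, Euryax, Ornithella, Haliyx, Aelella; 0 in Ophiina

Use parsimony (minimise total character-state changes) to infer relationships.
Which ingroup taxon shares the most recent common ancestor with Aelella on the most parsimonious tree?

Euryax

Character polarity is set by the outgroup: the derived state is whichever differs from the outgroup's state, so for Character 5, Character 6 the derived state is '0', and for the remaining characters it is '1'.
Character 1 (derived state '1') is shared by Aelella and Euryax — a synapomorphy uniting that clade.
All ingroup taxa share the derived state '1' for Character 2; it defines the ingroup but does not resolve relationships within it.
Character 3: derived state '1' in Aelella, Euryax, and Haliyx only — synapomorphy for {Aelella, Euryax, Haliyx}.
Character 4 (derived state '1') is unique to Ornithella (autapomorphy; uninformative for grouping).
Only Aelella, Euryax, Haliyx, and Ophiina show the derived state '0' for Character 5, supporting them as a clade.
Character 6: derived state '0' in Ophiina only — an autapomorphy, so it tells us nothing about relationships among taxa.
Most parsimonious ingroup topology: ((((Euryax,Aelella),Haliyx),Ophiina),Ornithella).
Aelella and Euryax form a cherry on this tree, so they are sister taxa.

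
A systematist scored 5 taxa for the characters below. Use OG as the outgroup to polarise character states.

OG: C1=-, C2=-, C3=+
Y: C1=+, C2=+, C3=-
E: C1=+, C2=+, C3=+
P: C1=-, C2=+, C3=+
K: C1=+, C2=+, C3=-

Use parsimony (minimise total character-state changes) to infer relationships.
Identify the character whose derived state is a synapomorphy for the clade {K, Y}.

Character polarity is set by the outgroup: the derived state is whichever differs from the outgroup's state, so for C3 the derived state is '-', and for the remaining characters it is '+'.
C1 (derived state '+') is shared by E, K, and Y — a synapomorphy uniting that clade.
C2 (derived state '+') is shared by all ingroup taxa — unites the whole ingroup.
C3: derived state '-' in K and Y only — synapomorphy for {K, Y}.
Most parsimonious ingroup topology: (((Y,K),E),P).
The clade {K, Y} is supported by C3: its derived state '-' occurs in exactly those taxa and in no other taxon (including the outgroup).

C3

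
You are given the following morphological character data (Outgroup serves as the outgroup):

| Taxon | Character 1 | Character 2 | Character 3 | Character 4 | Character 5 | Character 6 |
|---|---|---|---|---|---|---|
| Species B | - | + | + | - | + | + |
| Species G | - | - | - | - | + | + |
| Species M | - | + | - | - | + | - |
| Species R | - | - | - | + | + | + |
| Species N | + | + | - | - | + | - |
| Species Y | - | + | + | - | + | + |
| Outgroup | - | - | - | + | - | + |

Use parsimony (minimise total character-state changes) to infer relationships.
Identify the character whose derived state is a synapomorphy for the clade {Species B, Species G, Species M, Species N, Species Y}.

Character polarity is set by the outgroup: the derived state is whichever differs from the outgroup's state, so for Character 4, Character 6 the derived state is '-', and for the remaining characters it is '+'.
Character 1: derived state '+' in Species N only — an autapomorphy, so it tells us nothing about relationships among taxa.
Character 2: derived state '+' in Species B, Species M, Species N, and Species Y only — synapomorphy for {Species B, Species M, Species N, Species Y}.
Character 3: derived state '+' in Species B and Species Y only — synapomorphy for {Species B, Species Y}.
Character 4 (derived state '-') is shared by Species B, Species G, Species M, Species N, and Species Y — a synapomorphy uniting that clade.
All ingroup taxa share the derived state '+' for Character 5; it defines the ingroup but does not resolve relationships within it.
Only Species M and Species N show the derived state '-' for Character 6, supporting them as a clade.
Most parsimonious ingroup topology: ((((Species N,Species M),(Species B,Species Y)),Species G),Species R).
The clade {Species B, Species G, Species M, Species N, Species Y} is supported by Character 4: its derived state '-' occurs in exactly those taxa and in no other taxon (including the outgroup).

Character 4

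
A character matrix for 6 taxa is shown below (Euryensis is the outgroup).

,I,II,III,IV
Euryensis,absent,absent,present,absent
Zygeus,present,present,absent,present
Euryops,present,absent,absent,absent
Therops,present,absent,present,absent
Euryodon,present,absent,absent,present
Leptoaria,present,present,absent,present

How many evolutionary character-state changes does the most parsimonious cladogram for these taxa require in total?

4

Character polarity is set by the outgroup: the derived state is whichever differs from the outgroup's state, so for III the derived state is 'absent', and for the remaining characters it is 'present'.
I (derived state 'present') is shared by all ingroup taxa — unites the whole ingroup.
II: derived state 'present' in Leptoaria and Zygeus only — synapomorphy for {Leptoaria, Zygeus}.
III: derived state 'absent' in Euryodon, Euryops, Leptoaria, and Zygeus only — synapomorphy for {Euryodon, Euryops, Leptoaria, Zygeus}.
Only Euryodon, Leptoaria, and Zygeus show the derived state 'present' for IV, supporting them as a clade.
Most parsimonious ingroup topology: ((((Zygeus,Leptoaria),Euryodon),Euryops),Therops).
Changes per character on this tree: I: 1; II: 1; III: 1; IV: 1.
Total = 4.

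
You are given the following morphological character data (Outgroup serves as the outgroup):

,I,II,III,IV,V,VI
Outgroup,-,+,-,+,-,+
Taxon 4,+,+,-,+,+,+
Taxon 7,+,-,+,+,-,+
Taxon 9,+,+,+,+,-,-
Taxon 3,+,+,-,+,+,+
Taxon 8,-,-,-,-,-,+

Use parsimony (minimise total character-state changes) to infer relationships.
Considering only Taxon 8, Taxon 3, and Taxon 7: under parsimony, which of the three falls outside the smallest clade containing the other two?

Character polarity is set by the outgroup: the derived state is whichever differs from the outgroup's state, so for II, IV, VI the derived state is '-', and for the remaining characters it is '+'.
I: derived state '+' in Taxon 3, Taxon 4, Taxon 7, and Taxon 9 only — synapomorphy for {Taxon 3, Taxon 4, Taxon 7, Taxon 9}.
II (state '-') occurs in Taxon 7 and Taxon 8 but conflicts with the nesting implied by the other characters — most parsimoniously interpreted as homoplasy.
III (derived state '+') is shared by Taxon 7 and Taxon 9 — a synapomorphy uniting that clade.
IV (derived state '-') is unique to Taxon 8 (autapomorphy; uninformative for grouping).
V: derived state '+' in Taxon 3 and Taxon 4 only — synapomorphy for {Taxon 3, Taxon 4}.
VI (derived state '-') is unique to Taxon 9 (autapomorphy; uninformative for grouping).
Most parsimonious ingroup topology: (((Taxon 4,Taxon 3),(Taxon 7,Taxon 9)),Taxon 8).
Taxon 7 and Taxon 3 share a more recent common ancestor with each other than either does with Taxon 8, so Taxon 8 is the least closely related of the three.

Taxon 8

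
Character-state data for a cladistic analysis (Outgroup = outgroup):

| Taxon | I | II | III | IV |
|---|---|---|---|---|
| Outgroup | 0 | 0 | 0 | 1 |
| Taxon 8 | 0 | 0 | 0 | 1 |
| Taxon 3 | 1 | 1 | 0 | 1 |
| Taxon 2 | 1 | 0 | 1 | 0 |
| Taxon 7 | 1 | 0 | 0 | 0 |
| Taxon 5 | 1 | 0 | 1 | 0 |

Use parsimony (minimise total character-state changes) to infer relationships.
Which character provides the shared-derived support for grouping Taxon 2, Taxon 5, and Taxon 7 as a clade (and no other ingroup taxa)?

IV

Character polarity is set by the outgroup: the derived state is whichever differs from the outgroup's state, so for IV the derived state is '0', and for the remaining characters it is '1'.
I (derived state '1') is shared by Taxon 2, Taxon 3, Taxon 5, and Taxon 7 — a synapomorphy uniting that clade.
II (derived state '1') is unique to Taxon 3 (autapomorphy; uninformative for grouping).
III (derived state '1') is shared by Taxon 2 and Taxon 5 — a synapomorphy uniting that clade.
Only Taxon 2, Taxon 5, and Taxon 7 show the derived state '0' for IV, supporting them as a clade.
Most parsimonious ingroup topology: (Taxon 8,(Taxon 3,((Taxon 2,Taxon 5),Taxon 7))).
The clade {Taxon 2, Taxon 5, Taxon 7} is supported by IV: its derived state '0' occurs in exactly those taxa and in no other taxon (including the outgroup).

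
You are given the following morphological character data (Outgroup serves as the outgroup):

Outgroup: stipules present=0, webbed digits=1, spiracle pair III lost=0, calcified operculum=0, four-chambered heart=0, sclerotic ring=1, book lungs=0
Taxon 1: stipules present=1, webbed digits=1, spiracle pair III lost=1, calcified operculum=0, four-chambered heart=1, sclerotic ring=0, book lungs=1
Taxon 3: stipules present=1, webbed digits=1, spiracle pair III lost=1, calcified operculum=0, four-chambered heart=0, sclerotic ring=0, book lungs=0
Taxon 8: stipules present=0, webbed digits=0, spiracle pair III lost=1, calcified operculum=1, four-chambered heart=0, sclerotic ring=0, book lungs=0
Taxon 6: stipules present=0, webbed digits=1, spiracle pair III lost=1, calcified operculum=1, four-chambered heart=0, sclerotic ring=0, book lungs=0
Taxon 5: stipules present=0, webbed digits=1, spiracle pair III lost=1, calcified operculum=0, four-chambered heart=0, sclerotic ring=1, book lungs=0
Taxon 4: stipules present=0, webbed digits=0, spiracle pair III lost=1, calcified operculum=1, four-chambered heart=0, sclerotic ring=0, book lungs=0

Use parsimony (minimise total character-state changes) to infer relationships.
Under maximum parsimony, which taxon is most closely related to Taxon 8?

Character polarity is set by the outgroup: the derived state is whichever differs from the outgroup's state, so for webbed digits, sclerotic ring the derived state is '0', and for the remaining characters it is '1'.
stipules present (derived state '1') is shared by Taxon 1 and Taxon 3 — a synapomorphy uniting that clade.
webbed digits: derived state '0' in Taxon 4 and Taxon 8 only — synapomorphy for {Taxon 4, Taxon 8}.
All ingroup taxa share the derived state '1' for spiracle pair III lost; it defines the ingroup but does not resolve relationships within it.
calcified operculum: derived state '1' in Taxon 4, Taxon 6, and Taxon 8 only — synapomorphy for {Taxon 4, Taxon 6, Taxon 8}.
four-chambered heart: derived state '1' in Taxon 1 only — an autapomorphy, so it tells us nothing about relationships among taxa.
sclerotic ring: derived state '0' in Taxon 1, Taxon 3, Taxon 4, Taxon 6, and Taxon 8 only — synapomorphy for {Taxon 1, Taxon 3, Taxon 4, Taxon 6, Taxon 8}.
book lungs: derived state '1' in Taxon 1 only — an autapomorphy, so it tells us nothing about relationships among taxa.
Most parsimonious ingroup topology: (((Taxon 1,Taxon 3),((Taxon 8,Taxon 4),Taxon 6)),Taxon 5).
Taxon 8 and Taxon 4 form a cherry on this tree, so they are sister taxa.

Taxon 4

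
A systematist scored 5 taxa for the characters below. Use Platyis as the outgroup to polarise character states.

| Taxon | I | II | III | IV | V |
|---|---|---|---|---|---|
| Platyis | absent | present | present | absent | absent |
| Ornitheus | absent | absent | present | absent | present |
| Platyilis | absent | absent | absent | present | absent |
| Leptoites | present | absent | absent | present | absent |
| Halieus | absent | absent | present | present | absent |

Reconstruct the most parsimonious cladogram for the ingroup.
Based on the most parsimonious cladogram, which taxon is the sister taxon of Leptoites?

Character polarity is set by the outgroup: the derived state is whichever differs from the outgroup's state, so for II, III the derived state is 'absent', and for the remaining characters it is 'present'.
I: derived state 'present' in Leptoites only — an autapomorphy, so it tells us nothing about relationships among taxa.
All ingroup taxa share the derived state 'absent' for II; it defines the ingroup but does not resolve relationships within it.
III (derived state 'absent') is shared by Leptoites and Platyilis — a synapomorphy uniting that clade.
IV (derived state 'present') is shared by Halieus, Leptoites, and Platyilis — a synapomorphy uniting that clade.
V: derived state 'present' in Ornitheus only — an autapomorphy, so it tells us nothing about relationships among taxa.
Most parsimonious ingroup topology: (Ornitheus,((Platyilis,Leptoites),Halieus)).
Leptoites and Platyilis form a cherry on this tree, so they are sister taxa.

Platyilis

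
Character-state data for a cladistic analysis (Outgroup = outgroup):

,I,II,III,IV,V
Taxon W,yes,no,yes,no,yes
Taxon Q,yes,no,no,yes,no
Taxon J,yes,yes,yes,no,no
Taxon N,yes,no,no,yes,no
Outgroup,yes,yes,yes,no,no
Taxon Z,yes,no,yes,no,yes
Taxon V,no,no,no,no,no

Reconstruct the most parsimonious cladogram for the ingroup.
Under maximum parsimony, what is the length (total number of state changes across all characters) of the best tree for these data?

5

Character polarity is set by the outgroup: the derived state is whichever differs from the outgroup's state, so for I, II, III the derived state is 'no', and for the remaining characters it is 'yes'.
I: derived state 'no' in Taxon V only — an autapomorphy, so it tells us nothing about relationships among taxa.
Only Taxon N, Taxon Q, Taxon V, Taxon W, and Taxon Z show the derived state 'no' for II, supporting them as a clade.
III: derived state 'no' in Taxon N, Taxon Q, and Taxon V only — synapomorphy for {Taxon N, Taxon Q, Taxon V}.
IV: derived state 'yes' in Taxon N and Taxon Q only — synapomorphy for {Taxon N, Taxon Q}.
Only Taxon W and Taxon Z show the derived state 'yes' for V, supporting them as a clade.
Most parsimonious ingroup topology: (((Taxon W,Taxon Z),(Taxon V,(Taxon Q,Taxon N))),Taxon J).
Changes per character on this tree: I: 1; II: 1; III: 1; IV: 1; V: 1.
Total = 5.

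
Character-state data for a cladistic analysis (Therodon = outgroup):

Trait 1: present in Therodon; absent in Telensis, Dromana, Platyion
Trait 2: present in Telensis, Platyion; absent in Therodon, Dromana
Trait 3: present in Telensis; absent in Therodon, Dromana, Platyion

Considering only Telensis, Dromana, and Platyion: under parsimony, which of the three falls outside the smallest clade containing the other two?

Dromana

Character polarity is set by the outgroup: the derived state is whichever differs from the outgroup's state, so for Trait 1 the derived state is 'absent', and for the remaining characters it is 'present'.
Trait 1 (derived state 'absent') is shared by all ingroup taxa — unites the whole ingroup.
Only Platyion and Telensis show the derived state 'present' for Trait 2, supporting them as a clade.
Trait 3: derived state 'present' in Telensis only — an autapomorphy, so it tells us nothing about relationships among taxa.
Most parsimonious ingroup topology: ((Telensis,Platyion),Dromana).
Platyion and Telensis share a more recent common ancestor with each other than either does with Dromana, so Dromana is the least closely related of the three.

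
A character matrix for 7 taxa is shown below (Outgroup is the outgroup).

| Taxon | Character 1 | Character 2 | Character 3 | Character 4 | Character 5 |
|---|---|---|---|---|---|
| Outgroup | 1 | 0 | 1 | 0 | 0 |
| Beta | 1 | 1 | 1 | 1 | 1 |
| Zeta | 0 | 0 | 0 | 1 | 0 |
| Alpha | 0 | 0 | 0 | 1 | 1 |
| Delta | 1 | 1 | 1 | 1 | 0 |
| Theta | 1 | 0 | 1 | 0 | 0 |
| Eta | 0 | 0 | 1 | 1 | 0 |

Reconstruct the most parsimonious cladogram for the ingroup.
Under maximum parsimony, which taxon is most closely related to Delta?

Beta

Character polarity is set by the outgroup: the derived state is whichever differs from the outgroup's state, so for Character 1, Character 3 the derived state is '0', and for the remaining characters it is '1'.
Character 1 (derived state '0') is shared by Alpha, Eta, and Zeta — a synapomorphy uniting that clade.
Character 2 (derived state '1') is shared by Beta and Delta — a synapomorphy uniting that clade.
Only Alpha and Zeta show the derived state '0' for Character 3, supporting them as a clade.
Only Alpha, Beta, Delta, Eta, and Zeta show the derived state '1' for Character 4, supporting them as a clade.
Character 5 (state '1') occurs in Alpha and Beta but conflicts with the nesting implied by the other characters — most parsimoniously interpreted as homoplasy.
Most parsimonious ingroup topology: (((Beta,Delta),((Zeta,Alpha),Eta)),Theta).
Delta and Beta form a cherry on this tree, so they are sister taxa.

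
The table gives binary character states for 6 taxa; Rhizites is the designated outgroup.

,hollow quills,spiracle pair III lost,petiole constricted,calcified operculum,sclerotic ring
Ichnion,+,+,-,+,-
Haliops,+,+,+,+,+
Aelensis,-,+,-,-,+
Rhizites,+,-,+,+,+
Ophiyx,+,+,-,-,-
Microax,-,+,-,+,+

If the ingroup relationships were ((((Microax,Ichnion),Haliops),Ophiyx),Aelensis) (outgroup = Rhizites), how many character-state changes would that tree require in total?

Map each character onto ((((Microax,Ichnion),Haliops),Ophiyx),Aelensis) (rooted by Rhizites) and count the minimum state changes it requires (Fitch parsimony):
hollow quills: 2; spiracle pair III lost: 1; petiole constricted: 2; calcified operculum: 2; sclerotic ring: 2.
Total tree length = 9.

9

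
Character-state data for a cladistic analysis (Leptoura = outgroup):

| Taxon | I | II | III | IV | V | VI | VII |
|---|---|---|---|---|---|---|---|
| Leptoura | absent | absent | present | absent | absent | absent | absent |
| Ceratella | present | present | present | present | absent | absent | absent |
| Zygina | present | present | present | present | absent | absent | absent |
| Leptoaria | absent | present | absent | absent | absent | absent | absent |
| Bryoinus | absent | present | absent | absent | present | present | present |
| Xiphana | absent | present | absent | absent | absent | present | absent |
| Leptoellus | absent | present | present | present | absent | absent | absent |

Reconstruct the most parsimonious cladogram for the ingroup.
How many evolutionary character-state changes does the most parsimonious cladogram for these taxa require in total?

Character polarity is set by the outgroup: the derived state is whichever differs from the outgroup's state, so for III the derived state is 'absent', and for the remaining characters it is 'present'.
Only Ceratella and Zygina show the derived state 'present' for I, supporting them as a clade.
II (derived state 'present') is shared by all ingroup taxa — unites the whole ingroup.
III: derived state 'absent' in Bryoinus, Leptoaria, and Xiphana only — synapomorphy for {Bryoinus, Leptoaria, Xiphana}.
IV: derived state 'present' in Ceratella, Leptoellus, and Zygina only — synapomorphy for {Ceratella, Leptoellus, Zygina}.
V: derived state 'present' in Bryoinus only — an autapomorphy, so it tells us nothing about relationships among taxa.
VI (derived state 'present') is shared by Bryoinus and Xiphana — a synapomorphy uniting that clade.
VII (derived state 'present') is unique to Bryoinus (autapomorphy; uninformative for grouping).
Most parsimonious ingroup topology: (((Ceratella,Zygina),Leptoellus),(Leptoaria,(Bryoinus,Xiphana))).
Changes per character on this tree: I: 1; II: 1; III: 1; IV: 1; V: 1; VI: 1; VII: 1.
Total = 7.

7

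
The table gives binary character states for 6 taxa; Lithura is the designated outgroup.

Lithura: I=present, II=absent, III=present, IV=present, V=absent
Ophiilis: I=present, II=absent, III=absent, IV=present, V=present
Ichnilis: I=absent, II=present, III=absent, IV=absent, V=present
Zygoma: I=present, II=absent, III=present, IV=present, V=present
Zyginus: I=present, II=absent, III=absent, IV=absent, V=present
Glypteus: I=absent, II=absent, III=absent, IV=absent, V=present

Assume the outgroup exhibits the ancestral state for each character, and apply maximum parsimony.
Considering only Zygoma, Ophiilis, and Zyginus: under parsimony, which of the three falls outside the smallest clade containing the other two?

Zygoma

Character polarity is set by the outgroup: the derived state is whichever differs from the outgroup's state, so for I, III, IV the derived state is 'absent', and for the remaining characters it is 'present'.
I (derived state 'absent') is shared by Glypteus and Ichnilis — a synapomorphy uniting that clade.
II: derived state 'present' in Ichnilis only — an autapomorphy, so it tells us nothing about relationships among taxa.
III: derived state 'absent' in Glypteus, Ichnilis, Ophiilis, and Zyginus only — synapomorphy for {Glypteus, Ichnilis, Ophiilis, Zyginus}.
IV (derived state 'absent') is shared by Glypteus, Ichnilis, and Zyginus — a synapomorphy uniting that clade.
All ingroup taxa share the derived state 'present' for V; it defines the ingroup but does not resolve relationships within it.
Most parsimonious ingroup topology: ((Ophiilis,((Ichnilis,Glypteus),Zyginus)),Zygoma).
Zyginus and Ophiilis share a more recent common ancestor with each other than either does with Zygoma, so Zygoma is the least closely related of the three.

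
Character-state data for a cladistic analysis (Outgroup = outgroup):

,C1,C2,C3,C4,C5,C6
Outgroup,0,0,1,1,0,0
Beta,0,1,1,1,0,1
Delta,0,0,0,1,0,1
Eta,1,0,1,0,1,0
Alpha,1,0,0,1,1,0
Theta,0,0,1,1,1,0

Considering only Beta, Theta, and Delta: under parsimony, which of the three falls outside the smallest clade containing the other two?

Character polarity is set by the outgroup: the derived state is whichever differs from the outgroup's state, so for C3, C4 the derived state is '0', and for the remaining characters it is '1'.
C1: derived state '1' in Alpha and Eta only — synapomorphy for {Alpha, Eta}.
C2 (derived state '1') is unique to Beta (autapomorphy; uninformative for grouping).
C3 (state '0') occurs in Alpha and Delta but conflicts with the nesting implied by the other characters — most parsimoniously interpreted as homoplasy.
C4: derived state '0' in Eta only — an autapomorphy, so it tells us nothing about relationships among taxa.
Only Alpha, Eta, and Theta show the derived state '1' for C5, supporting them as a clade.
C6 (derived state '1') is shared by Beta and Delta — a synapomorphy uniting that clade.
Most parsimonious ingroup topology: (((Alpha,Eta),Theta),(Beta,Delta)).
Beta and Delta share a more recent common ancestor with each other than either does with Theta, so Theta is the least closely related of the three.

Theta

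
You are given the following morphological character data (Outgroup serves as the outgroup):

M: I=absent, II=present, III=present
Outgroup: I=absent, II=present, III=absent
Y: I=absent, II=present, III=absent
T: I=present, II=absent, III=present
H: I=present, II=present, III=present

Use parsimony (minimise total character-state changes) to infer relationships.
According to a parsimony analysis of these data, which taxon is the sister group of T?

H

Character polarity is set by the outgroup: the derived state is whichever differs from the outgroup's state, so for II the derived state is 'absent', and for the remaining characters it is 'present'.
Only H and T show the derived state 'present' for I, supporting them as a clade.
II (derived state 'absent') is unique to T (autapomorphy; uninformative for grouping).
III: derived state 'present' in H, M, and T only — synapomorphy for {H, M, T}.
Most parsimonious ingroup topology: ((M,(T,H)),Y).
T and H form a cherry on this tree, so they are sister taxa.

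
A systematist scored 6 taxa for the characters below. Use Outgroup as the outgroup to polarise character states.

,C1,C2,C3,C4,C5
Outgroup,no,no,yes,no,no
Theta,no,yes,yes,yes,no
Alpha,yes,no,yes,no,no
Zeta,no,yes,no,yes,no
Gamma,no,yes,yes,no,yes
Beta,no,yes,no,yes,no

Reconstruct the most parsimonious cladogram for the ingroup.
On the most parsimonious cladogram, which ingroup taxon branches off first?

Alpha

Character polarity is set by the outgroup: the derived state is whichever differs from the outgroup's state, so for C3 the derived state is 'no', and for the remaining characters it is 'yes'.
C1: derived state 'yes' in Alpha only — an autapomorphy, so it tells us nothing about relationships among taxa.
Only Beta, Gamma, Theta, and Zeta show the derived state 'yes' for C2, supporting them as a clade.
Only Beta and Zeta show the derived state 'no' for C3, supporting them as a clade.
Only Beta, Theta, and Zeta show the derived state 'yes' for C4, supporting them as a clade.
C5 (derived state 'yes') is unique to Gamma (autapomorphy; uninformative for grouping).
Most parsimonious ingroup topology: (((Theta,(Zeta,Beta)),Gamma),Alpha).
Alpha is sister to the clade containing all other ingroup taxa, so it is the earliest-diverging (most basal) ingroup lineage.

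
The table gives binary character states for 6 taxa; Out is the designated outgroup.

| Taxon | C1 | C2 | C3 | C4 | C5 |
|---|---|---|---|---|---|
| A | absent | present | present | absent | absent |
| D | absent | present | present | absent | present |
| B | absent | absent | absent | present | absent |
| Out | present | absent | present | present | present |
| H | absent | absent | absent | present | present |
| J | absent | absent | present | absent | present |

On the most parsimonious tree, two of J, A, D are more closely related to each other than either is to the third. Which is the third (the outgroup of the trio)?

Character polarity is set by the outgroup: the derived state is whichever differs from the outgroup's state, so for C1, C3, C4, C5 the derived state is 'absent', and for the remaining characters it is 'present'.
All ingroup taxa share the derived state 'absent' for C1; it defines the ingroup but does not resolve relationships within it.
C2 (derived state 'present') is shared by A and D — a synapomorphy uniting that clade.
C3 (derived state 'absent') is shared by B and H — a synapomorphy uniting that clade.
C4: derived state 'absent' in A, D, and J only — synapomorphy for {A, D, J}.
C5 (state 'absent') occurs in A and B but conflicts with the nesting implied by the other characters — most parsimoniously interpreted as homoplasy.
Most parsimonious ingroup topology: (((A,D),J),(B,H)).
A and D share a more recent common ancestor with each other than either does with J, so J is the least closely related of the three.

J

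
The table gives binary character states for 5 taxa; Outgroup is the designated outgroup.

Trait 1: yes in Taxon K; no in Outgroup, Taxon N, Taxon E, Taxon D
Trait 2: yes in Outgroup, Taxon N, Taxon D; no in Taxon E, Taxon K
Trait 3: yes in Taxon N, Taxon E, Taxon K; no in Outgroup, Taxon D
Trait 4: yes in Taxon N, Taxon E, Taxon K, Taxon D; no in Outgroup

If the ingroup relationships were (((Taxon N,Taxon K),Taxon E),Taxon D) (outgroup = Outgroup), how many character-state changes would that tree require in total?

5

Map each character onto (((Taxon N,Taxon K),Taxon E),Taxon D) (rooted by Outgroup) and count the minimum state changes it requires (Fitch parsimony):
Trait 1: 1; Trait 2: 2; Trait 3: 1; Trait 4: 1.
Total tree length = 5.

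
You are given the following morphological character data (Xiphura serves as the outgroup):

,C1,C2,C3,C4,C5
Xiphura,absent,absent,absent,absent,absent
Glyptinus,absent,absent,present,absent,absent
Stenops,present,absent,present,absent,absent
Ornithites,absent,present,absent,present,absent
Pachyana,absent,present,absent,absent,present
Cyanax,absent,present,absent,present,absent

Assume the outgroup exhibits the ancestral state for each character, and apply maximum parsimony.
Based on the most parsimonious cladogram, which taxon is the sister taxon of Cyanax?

The outgroup has state 'absent' for every character, so 'present' is the derived state throughout.
C1 (derived state 'present') is unique to Stenops (autapomorphy; uninformative for grouping).
C2 (derived state 'present') is shared by Cyanax, Ornithites, and Pachyana — a synapomorphy uniting that clade.
C3 (derived state 'present') is shared by Glyptinus and Stenops — a synapomorphy uniting that clade.
Only Cyanax and Ornithites show the derived state 'present' for C4, supporting them as a clade.
C5: derived state 'present' in Pachyana only — an autapomorphy, so it tells us nothing about relationships among taxa.
Most parsimonious ingroup topology: ((Glyptinus,Stenops),((Ornithites,Cyanax),Pachyana)).
Cyanax and Ornithites form a cherry on this tree, so they are sister taxa.

Ornithites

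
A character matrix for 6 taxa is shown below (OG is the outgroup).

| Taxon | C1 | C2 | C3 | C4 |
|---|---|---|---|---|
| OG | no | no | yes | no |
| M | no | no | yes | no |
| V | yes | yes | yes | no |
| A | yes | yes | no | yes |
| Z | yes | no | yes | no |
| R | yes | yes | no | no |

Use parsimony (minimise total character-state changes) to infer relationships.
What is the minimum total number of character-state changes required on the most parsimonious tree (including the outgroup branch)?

Character polarity is set by the outgroup: the derived state is whichever differs from the outgroup's state, so for C3 the derived state is 'no', and for the remaining characters it is 'yes'.
Only A, R, V, and Z show the derived state 'yes' for C1, supporting them as a clade.
C2 (derived state 'yes') is shared by A, R, and V — a synapomorphy uniting that clade.
C3 (derived state 'no') is shared by A and R — a synapomorphy uniting that clade.
C4 (derived state 'yes') is unique to A (autapomorphy; uninformative for grouping).
Most parsimonious ingroup topology: (M,((V,(A,R)),Z)).
Changes per character on this tree: C1: 1; C2: 1; C3: 1; C4: 1.
Total = 4.

4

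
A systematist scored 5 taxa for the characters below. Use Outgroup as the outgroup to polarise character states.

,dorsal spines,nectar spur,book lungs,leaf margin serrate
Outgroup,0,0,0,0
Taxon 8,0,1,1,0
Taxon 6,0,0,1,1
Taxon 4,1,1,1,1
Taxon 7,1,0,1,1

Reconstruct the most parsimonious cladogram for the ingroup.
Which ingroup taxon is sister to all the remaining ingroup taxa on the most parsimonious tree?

Taxon 8

The outgroup has state '0' for every character, so '1' is the derived state throughout.
Only Taxon 4 and Taxon 7 show the derived state '1' for dorsal spines, supporting them as a clade.
nectar spur (state '1') occurs in Taxon 4 and Taxon 8 but conflicts with the nesting implied by the other characters — most parsimoniously interpreted as homoplasy.
book lungs (derived state '1') is shared by all ingroup taxa — unites the whole ingroup.
Only Taxon 4, Taxon 6, and Taxon 7 show the derived state '1' for leaf margin serrate, supporting them as a clade.
Most parsimonious ingroup topology: (Taxon 8,(Taxon 6,(Taxon 4,Taxon 7))).
Taxon 8 is sister to the clade containing all other ingroup taxa, so it is the earliest-diverging (most basal) ingroup lineage.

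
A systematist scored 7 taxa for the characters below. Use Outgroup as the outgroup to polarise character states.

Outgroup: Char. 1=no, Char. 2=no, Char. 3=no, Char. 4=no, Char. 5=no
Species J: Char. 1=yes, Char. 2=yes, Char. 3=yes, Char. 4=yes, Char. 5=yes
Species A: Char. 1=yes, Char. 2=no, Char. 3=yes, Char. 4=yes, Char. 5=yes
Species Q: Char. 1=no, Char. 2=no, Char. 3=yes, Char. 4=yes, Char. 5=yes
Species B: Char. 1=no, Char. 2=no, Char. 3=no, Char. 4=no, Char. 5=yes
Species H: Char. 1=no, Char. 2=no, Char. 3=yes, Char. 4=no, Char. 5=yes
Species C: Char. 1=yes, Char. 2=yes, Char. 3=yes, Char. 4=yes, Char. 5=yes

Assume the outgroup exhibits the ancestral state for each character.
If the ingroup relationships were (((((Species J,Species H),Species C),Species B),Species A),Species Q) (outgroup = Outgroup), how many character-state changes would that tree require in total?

11

Map each character onto (((((Species J,Species H),Species C),Species B),Species A),Species Q) (rooted by Outgroup) and count the minimum state changes it requires (Fitch parsimony):
Char. 1: 3; Char. 2: 2; Char. 3: 2; Char. 4: 3; Char. 5: 1.
Total tree length = 11.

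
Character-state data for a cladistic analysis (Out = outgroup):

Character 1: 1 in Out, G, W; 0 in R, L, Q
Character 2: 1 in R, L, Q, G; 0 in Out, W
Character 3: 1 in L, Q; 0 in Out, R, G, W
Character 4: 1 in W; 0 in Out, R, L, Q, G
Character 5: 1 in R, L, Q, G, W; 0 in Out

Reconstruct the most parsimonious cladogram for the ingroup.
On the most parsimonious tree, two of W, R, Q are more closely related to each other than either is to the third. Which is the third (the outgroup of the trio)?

Character polarity is set by the outgroup: the derived state is whichever differs from the outgroup's state, so for Character 1 the derived state is '0', and for the remaining characters it is '1'.
Character 1: derived state '0' in L, Q, and R only — synapomorphy for {L, Q, R}.
Only G, L, Q, and R show the derived state '1' for Character 2, supporting them as a clade.
Only L and Q show the derived state '1' for Character 3, supporting them as a clade.
Character 4: derived state '1' in W only — an autapomorphy, so it tells us nothing about relationships among taxa.
All ingroup taxa share the derived state '1' for Character 5; it defines the ingroup but does not resolve relationships within it.
Most parsimonious ingroup topology: (((R,(L,Q)),G),W).
R and Q share a more recent common ancestor with each other than either does with W, so W is the least closely related of the three.

W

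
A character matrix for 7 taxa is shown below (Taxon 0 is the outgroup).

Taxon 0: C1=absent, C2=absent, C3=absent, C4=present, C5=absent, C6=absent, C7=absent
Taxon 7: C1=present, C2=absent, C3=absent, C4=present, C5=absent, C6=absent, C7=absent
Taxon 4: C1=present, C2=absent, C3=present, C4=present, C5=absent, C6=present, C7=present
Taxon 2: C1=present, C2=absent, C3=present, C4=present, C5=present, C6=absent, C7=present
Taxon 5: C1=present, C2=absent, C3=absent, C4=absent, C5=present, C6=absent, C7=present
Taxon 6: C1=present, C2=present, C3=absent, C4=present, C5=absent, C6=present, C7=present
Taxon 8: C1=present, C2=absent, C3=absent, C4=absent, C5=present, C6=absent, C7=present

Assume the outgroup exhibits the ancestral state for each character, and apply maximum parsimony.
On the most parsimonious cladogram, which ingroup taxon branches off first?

Taxon 7

Character polarity is set by the outgroup: the derived state is whichever differs from the outgroup's state, so for C4 the derived state is 'absent', and for the remaining characters it is 'present'.
C1 (derived state 'present') is shared by all ingroup taxa — unites the whole ingroup.
C2: derived state 'present' in Taxon 6 only — an autapomorphy, so it tells us nothing about relationships among taxa.
C3 (state 'present') occurs in Taxon 2 and Taxon 4 but conflicts with the nesting implied by the other characters — most parsimoniously interpreted as homoplasy.
C4 (derived state 'absent') is shared by Taxon 5 and Taxon 8 — a synapomorphy uniting that clade.
Only Taxon 2, Taxon 5, and Taxon 8 show the derived state 'present' for C5, supporting them as a clade.
C6: derived state 'present' in Taxon 4 and Taxon 6 only — synapomorphy for {Taxon 4, Taxon 6}.
C7 (derived state 'present') is shared by Taxon 2, Taxon 4, Taxon 5, Taxon 6, and Taxon 8 — a synapomorphy uniting that clade.
Most parsimonious ingroup topology: (Taxon 7,((Taxon 4,Taxon 6),(Taxon 2,(Taxon 5,Taxon 8)))).
Taxon 7 is sister to the clade containing all other ingroup taxa, so it is the earliest-diverging (most basal) ingroup lineage.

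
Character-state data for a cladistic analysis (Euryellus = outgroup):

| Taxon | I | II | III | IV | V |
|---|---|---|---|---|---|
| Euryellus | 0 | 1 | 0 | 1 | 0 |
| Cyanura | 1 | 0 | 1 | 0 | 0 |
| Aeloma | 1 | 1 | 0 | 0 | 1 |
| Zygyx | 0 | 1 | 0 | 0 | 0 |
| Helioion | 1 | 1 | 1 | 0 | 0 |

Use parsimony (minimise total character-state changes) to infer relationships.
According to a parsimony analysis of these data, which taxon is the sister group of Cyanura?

Character polarity is set by the outgroup: the derived state is whichever differs from the outgroup's state, so for II, IV the derived state is '0', and for the remaining characters it is '1'.
Only Aeloma, Cyanura, and Helioion show the derived state '1' for I, supporting them as a clade.
II: derived state '0' in Cyanura only — an autapomorphy, so it tells us nothing about relationships among taxa.
Only Cyanura and Helioion show the derived state '1' for III, supporting them as a clade.
All ingroup taxa share the derived state '0' for IV; it defines the ingroup but does not resolve relationships within it.
V (derived state '1') is unique to Aeloma (autapomorphy; uninformative for grouping).
Most parsimonious ingroup topology: (((Cyanura,Helioion),Aeloma),Zygyx).
Cyanura and Helioion form a cherry on this tree, so they are sister taxa.

Helioion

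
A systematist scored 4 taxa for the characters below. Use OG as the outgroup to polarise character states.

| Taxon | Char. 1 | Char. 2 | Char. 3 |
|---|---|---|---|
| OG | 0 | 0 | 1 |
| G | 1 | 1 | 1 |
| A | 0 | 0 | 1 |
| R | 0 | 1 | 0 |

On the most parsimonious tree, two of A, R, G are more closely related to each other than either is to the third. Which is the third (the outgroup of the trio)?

Character polarity is set by the outgroup: the derived state is whichever differs from the outgroup's state, so for Char. 3 the derived state is '0', and for the remaining characters it is '1'.
Char. 1: derived state '1' in G only — an autapomorphy, so it tells us nothing about relationships among taxa.
Only G and R show the derived state '1' for Char. 2, supporting them as a clade.
Char. 3: derived state '0' in R only — an autapomorphy, so it tells us nothing about relationships among taxa.
Most parsimonious ingroup topology: ((G,R),A).
G and R share a more recent common ancestor with each other than either does with A, so A is the least closely related of the three.

A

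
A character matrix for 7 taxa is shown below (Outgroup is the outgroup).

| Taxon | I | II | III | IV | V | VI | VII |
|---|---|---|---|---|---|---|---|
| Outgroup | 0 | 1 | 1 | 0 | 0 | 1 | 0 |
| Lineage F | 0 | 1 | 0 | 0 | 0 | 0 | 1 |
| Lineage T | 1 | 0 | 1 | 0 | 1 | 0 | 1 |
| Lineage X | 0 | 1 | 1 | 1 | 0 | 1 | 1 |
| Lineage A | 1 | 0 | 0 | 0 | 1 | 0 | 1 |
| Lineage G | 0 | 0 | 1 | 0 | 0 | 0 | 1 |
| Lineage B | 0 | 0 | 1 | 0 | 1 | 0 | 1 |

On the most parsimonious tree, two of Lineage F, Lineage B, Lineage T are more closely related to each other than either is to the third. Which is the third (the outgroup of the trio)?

Character polarity is set by the outgroup: the derived state is whichever differs from the outgroup's state, so for II, III, VI the derived state is '0', and for the remaining characters it is '1'.
Only Lineage A and Lineage T show the derived state '1' for I, supporting them as a clade.
II: derived state '0' in Lineage A, Lineage B, Lineage G, and Lineage T only — synapomorphy for {Lineage A, Lineage B, Lineage G, Lineage T}.
III (state '0') occurs in Lineage A and Lineage F but conflicts with the nesting implied by the other characters — most parsimoniously interpreted as homoplasy.
IV (derived state '1') is unique to Lineage X (autapomorphy; uninformative for grouping).
Only Lineage A, Lineage B, and Lineage T show the derived state '1' for V, supporting them as a clade.
Only Lineage A, Lineage B, Lineage F, Lineage G, and Lineage T show the derived state '0' for VI, supporting them as a clade.
All ingroup taxa share the derived state '1' for VII; it defines the ingroup but does not resolve relationships within it.
Most parsimonious ingroup topology: ((Lineage F,(((Lineage T,Lineage A),Lineage B),Lineage G)),Lineage X).
Lineage B and Lineage T share a more recent common ancestor with each other than either does with Lineage F, so Lineage F is the least closely related of the three.

Lineage F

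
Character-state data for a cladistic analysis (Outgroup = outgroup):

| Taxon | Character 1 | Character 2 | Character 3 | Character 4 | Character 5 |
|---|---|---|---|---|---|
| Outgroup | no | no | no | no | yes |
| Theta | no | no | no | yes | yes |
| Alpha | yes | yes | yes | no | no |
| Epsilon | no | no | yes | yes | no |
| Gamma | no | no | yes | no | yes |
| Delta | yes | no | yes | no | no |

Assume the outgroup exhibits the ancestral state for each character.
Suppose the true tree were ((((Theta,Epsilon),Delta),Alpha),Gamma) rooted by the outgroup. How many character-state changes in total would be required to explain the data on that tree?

Map each character onto ((((Theta,Epsilon),Delta),Alpha),Gamma) (rooted by Outgroup) and count the minimum state changes it requires (Fitch parsimony):
Character 1: 2; Character 2: 1; Character 3: 2; Character 4: 1; Character 5: 2.
Total tree length = 8.

8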